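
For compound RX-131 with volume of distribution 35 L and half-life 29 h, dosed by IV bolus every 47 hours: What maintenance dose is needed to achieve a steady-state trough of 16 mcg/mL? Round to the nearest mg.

1162 mg

τ/t½ = 47/29 ≈ 1.6207, so f = (1/2)^(47/29) ≈ 0.325180.
Cmin,ss = (D/Vd)·f/(1−f), so D = Cmin,ss·Vd·(1−f)/f.
D = 16 × 35 × (1−f)/f ≈ 16 × 35 × 2.07522 ≈ 1162.12 mg.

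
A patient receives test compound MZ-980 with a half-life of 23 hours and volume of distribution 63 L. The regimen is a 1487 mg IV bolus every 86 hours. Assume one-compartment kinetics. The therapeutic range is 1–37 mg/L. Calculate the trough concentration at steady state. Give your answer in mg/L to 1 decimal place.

1.9 mg/L

Over one 86-h interval, 86/23 ≈ 3.7391 half-lives elapse, leaving f ≈ 0.0749 of each dose.
At steady state, accumulation factor R = 1/(1 − e^(−kτ)) ≈ 1.0810.
Each bolus raises the concentration by D/Vd = 1487/63 ≈ 23.603 mg/L.
Steady-state peak Cmax,ss = C₀·R ≈ 23.603 × 1.0810 ≈ 25.515 mg/L.
Steady-state trough Cmin,ss = Cmax,ss·f ≈ 25.515 × 0.0749 ≈ 1.911 mg/L.
Trough 1.9 mg/L vs MEC 1 mg/L: adequate.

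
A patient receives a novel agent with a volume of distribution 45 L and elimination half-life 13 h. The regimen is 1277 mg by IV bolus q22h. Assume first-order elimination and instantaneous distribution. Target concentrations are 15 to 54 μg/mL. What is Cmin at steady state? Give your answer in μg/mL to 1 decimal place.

τ/t½ = 22/13 ≈ 1.6923, so fraction remaining f = (1/2)^(22/13) ≈ 0.3094.
Accumulation ratio R = 1/(1 − f) ≈ 1/0.6906 ≈ 1.4480.
Each bolus raises the concentration by D/Vd = 1277/45 ≈ 28.378 μg/mL.
Steady-state peak Cmax,ss = C₀·R ≈ 28.378 × 1.4480 ≈ 41.091 μg/mL.
One interval later, Cmin,ss = Cmax,ss·e^(−kτ) ≈ 41.091 × 0.3094 ≈ 12.714 μg/mL.
Trough 12.7 μg/mL vs MEC 15 μg/mL: subtherapeutic.

12.7 μg/mL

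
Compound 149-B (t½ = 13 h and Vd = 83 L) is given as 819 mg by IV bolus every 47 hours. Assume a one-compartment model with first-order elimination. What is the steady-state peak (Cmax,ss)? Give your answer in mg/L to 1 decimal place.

10.7 mg/L

k = ln2/t½ = ln2/13 ≈ 0.053319 h⁻¹; fraction remaining f = e^(−kτ) = e^(−0.053319×47) ≈ 0.0816.
Accumulation ratio R = 1/(1 − f) ≈ 1/0.9184 ≈ 1.0889.
Single-dose peak C₀ = D/Vd = 819/83 ≈ 9.867 mg/L.
Steady-state peak Cmax,ss = C₀·R ≈ 9.867 × 1.0889 ≈ 10.744 mg/L.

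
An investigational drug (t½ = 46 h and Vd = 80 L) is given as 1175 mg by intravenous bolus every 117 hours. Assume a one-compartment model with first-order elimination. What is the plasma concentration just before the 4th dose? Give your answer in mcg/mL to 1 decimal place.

3.0 mcg/mL

f = (1/2)^(τ/t½) = (1/2)^(117/46) ≈ 0.1715.
C₀ = D/Vd = 1175/80 ≈ 14.688 mcg/mL.
Before the 4th dose, 3 doses have been given. Superposition: Cmin = C₀·(f + f² + … + f^3).
≈ 14.688 × (0.1715 + 0.0294 + 0.0050) ≈ 14.688 × 0.2059 ≈ 3.024 mcg/mL.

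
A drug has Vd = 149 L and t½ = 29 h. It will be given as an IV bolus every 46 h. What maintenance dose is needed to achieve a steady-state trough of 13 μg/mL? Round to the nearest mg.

3879 mg

τ/t½ = 46/29 ≈ 1.5862, so f = (1/2)^(46/29) ≈ 0.333046.
Cmin,ss = (D/Vd)·f/(1−f), so D = Cmin,ss·Vd·(1−f)/f.
D = 13 × 149 × (1−f)/f ≈ 13 × 149 × 2.00259 ≈ 3879.02 mg.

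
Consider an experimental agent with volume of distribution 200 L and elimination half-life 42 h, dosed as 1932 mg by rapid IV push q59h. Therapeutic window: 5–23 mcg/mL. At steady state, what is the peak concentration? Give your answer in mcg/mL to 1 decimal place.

15.5 mcg/mL

k = ln2/t½ = ln2/42 ≈ 0.016504 h⁻¹; fraction remaining f = e^(−kτ) = e^(−0.016504×59) ≈ 0.3777.
At steady state, accumulation factor R = 1/(1 − e^(−kτ)) ≈ 1.6069.
Each bolus raises the concentration by D/Vd = 1932/200 ≈ 9.660 mcg/mL.
Cmax,ss = C₀/(1 − f) ≈ 9.660/0.6223 ≈ 15.523 mcg/mL.
Peak 15.5 mcg/mL vs MTC 23 mcg/mL: below toxic threshold.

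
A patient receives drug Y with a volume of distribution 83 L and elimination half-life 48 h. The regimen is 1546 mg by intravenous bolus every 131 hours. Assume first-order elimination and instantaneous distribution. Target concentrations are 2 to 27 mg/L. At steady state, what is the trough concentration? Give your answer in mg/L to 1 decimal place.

Over one 131-h interval, 131/48 ≈ 2.7292 half-lives elapse, leaving f ≈ 0.1508 of each dose.
Single-dose peak C₀ = D/Vd = 1546/83 ≈ 18.627 mg/L.
Steady-state trough Cmin,ss = C₀·f/(1−f) ≈ 18.627 × 0.1508/0.8492 ≈ 3.308 mg/L.
Trough 3.3 mg/L vs MEC 2 mg/L: adequate.

3.3 mg/L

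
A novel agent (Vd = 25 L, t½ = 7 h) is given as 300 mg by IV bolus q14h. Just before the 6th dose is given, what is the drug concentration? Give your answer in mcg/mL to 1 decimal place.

4.0 mcg/mL

f = (1/2)^(τ/t½) = (1/2)^(14/7) ≈ 0.2500.
C₀ = D/Vd = 300/25 ≈ 12.000 mcg/mL.
Before the 6th dose, 5 doses have been given. Superposition: Cmin = C₀·(f + f² + … + f^5).
≈ 12.000 × (0.2500 + 0.0625 + 0.0156 + 0.0039 + 0.0010) ≈ 12.000 × 0.3330 ≈ 3.996 mcg/mL.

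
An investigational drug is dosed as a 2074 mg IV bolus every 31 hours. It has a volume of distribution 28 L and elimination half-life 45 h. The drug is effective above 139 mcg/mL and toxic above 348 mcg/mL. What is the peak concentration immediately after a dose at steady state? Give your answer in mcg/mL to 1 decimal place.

Over one 31-h interval, 31/45 ≈ 0.68889 half-lives elapse, leaving f ≈ 0.6203 of each dose.
Accumulation ratio R = 1/(1 − f) ≈ 1/0.3797 ≈ 2.6337.
Each bolus raises the concentration by D/Vd = 2074/28 ≈ 74.071 mcg/mL.
Steady-state peak Cmax,ss = C₀·R ≈ 74.071 × 2.6337 ≈ 195.081 mcg/mL.
Peak 195.1 mcg/mL vs MTC 348 mcg/mL: below toxic threshold.

195.1 mcg/mL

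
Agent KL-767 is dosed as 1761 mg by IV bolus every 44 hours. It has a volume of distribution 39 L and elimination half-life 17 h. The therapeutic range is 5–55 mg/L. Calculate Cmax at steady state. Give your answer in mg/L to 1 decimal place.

τ/t½ = 44/17 ≈ 2.5882, so fraction remaining f = (1/2)^(44/17) ≈ 0.1663.
At steady state, accumulation factor R = 1/(1 − e^(−kτ)) ≈ 1.1995.
Each bolus raises the concentration by D/Vd = 1761/39 ≈ 45.154 mg/L.
Steady-state peak Cmax,ss = C₀·R ≈ 45.154 × 1.1995 ≈ 54.162 mg/L.
Peak 54.2 mg/L vs MTC 55 mg/L: below toxic threshold.

54.2 mg/L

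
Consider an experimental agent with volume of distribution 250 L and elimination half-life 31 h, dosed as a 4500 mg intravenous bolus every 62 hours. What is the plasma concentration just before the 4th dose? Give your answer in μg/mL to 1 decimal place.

5.9 μg/mL

f = (1/2)^(τ/t½) = (1/2)^(62/31) ≈ 0.2500.
C₀ = D/Vd = 4500/250 ≈ 18.000 μg/mL.
Before the 4th dose, 3 doses have been given. Superposition: Cmin = C₀·(f + f² + … + f^3).
≈ 18.000 × (0.2500 + 0.0625 + 0.0156) ≈ 18.000 × 0.3281 ≈ 5.906 μg/mL.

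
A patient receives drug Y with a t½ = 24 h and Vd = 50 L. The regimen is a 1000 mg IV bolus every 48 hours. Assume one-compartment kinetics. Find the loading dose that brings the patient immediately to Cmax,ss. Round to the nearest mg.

1333 mg

f = (1/2)^(48/24) ≈ 0.250000; accumulation ratio R = 1/(1−f) ≈ 1.33333.
Loading dose to hit Cmax,ss on first dose: D_load = D_maint·R ≈ 1000 × 1.33333 ≈ 1333.33 mg.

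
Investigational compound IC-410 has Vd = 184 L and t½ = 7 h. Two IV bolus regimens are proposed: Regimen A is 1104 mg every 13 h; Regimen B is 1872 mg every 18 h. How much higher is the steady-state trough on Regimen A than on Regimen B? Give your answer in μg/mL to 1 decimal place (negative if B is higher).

Regimen A: f = (1/2)^(13/7) ≈ 0.2760; Cmin,ss = (1104/184)·f/(1−f) ≈ 2.287 μg/mL.
Regimen B: f = (1/2)^(18/7) ≈ 0.1682; Cmin,ss = (1872/184)·f/(1−f) ≈ 2.057 μg/mL.
Difference ≈ 2.287 − 2.057 ≈ 0.230 μg/mL.

0.2 μg/mL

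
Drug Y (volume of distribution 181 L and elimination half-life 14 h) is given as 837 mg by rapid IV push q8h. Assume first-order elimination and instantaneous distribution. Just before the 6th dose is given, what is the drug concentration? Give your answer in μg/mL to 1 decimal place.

8.2 μg/mL

f = (1/2)^(τ/t½) = (1/2)^(8/14) ≈ 0.6730.
C₀ = D/Vd = 837/181 ≈ 4.624 μg/mL.
Before the 6th dose, 5 doses have been given. Superposition: Cmin = C₀·(f + f² + … + f^5).
≈ 4.624 × (0.6730 + 0.4529 + 0.3048 + 0.2051 + 0.1381) ≈ 4.624 × 1.7739 ≈ 8.203 μg/mL.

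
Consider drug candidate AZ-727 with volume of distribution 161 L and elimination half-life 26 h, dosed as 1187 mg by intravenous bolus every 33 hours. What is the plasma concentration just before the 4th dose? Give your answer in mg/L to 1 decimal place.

4.9 mg/L

f = (1/2)^(τ/t½) = (1/2)^(33/26) ≈ 0.4149.
C₀ = D/Vd = 1187/161 ≈ 7.373 mg/L.
Before the 4th dose, 3 doses have been given. Superposition: Cmin = C₀·(f + f² + … + f^3).
≈ 7.373 × (0.4149 + 0.1721 + 0.0714) ≈ 7.373 × 0.6584 ≈ 4.854 mg/L.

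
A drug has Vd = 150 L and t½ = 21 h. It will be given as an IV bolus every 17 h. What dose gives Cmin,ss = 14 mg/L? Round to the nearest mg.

τ/t½ = 17/21 ≈ 0.80952, so f = (1/2)^(17/21) ≈ 0.570570.
Cmin,ss = (D/Vd)·f/(1−f), so D = Cmin,ss·Vd·(1−f)/f.
D = 14 × 150 × (1−f)/f ≈ 14 × 150 × 0.75263 ≈ 1580.52 mg.

1581 mg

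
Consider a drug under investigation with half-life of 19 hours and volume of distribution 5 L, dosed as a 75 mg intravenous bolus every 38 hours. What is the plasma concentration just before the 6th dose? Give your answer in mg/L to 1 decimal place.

5.0 mg/L

f = (1/2)^(τ/t½) = (1/2)^(38/19) ≈ 0.2500.
C₀ = D/Vd = 75/5 ≈ 15.000 mg/L.
Before the 6th dose, 5 doses have been given. Superposition: Cmin = C₀·(f + f² + … + f^5).
≈ 15.000 × (0.2500 + 0.0625 + 0.0156 + 0.0039 + 0.0010) ≈ 15.000 × 0.3330 ≈ 4.995 mg/L.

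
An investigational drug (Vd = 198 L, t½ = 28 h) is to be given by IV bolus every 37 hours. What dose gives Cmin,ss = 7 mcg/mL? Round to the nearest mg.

2078 mg

τ/t½ = 37/28 ≈ 1.3214, so f = (1/2)^(37/28) ≈ 0.400139.
Cmin,ss = (D/Vd)·f/(1−f), so D = Cmin,ss·Vd·(1−f)/f.
D = 7 × 198 × (1−f)/f ≈ 7 × 198 × 1.49913 ≈ 2077.79 mg.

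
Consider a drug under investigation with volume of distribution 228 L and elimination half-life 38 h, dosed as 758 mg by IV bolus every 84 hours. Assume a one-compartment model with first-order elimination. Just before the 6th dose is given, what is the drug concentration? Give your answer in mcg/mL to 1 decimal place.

f = (1/2)^(τ/t½) = (1/2)^(84/38) ≈ 0.2161.
C₀ = D/Vd = 758/228 ≈ 3.325 mcg/mL.
Before the 6th dose, 5 doses have been given. Superposition: Cmin = C₀·(f + f² + … + f^5).
≈ 3.325 × (0.2161 + 0.0467 + 0.0101 + 0.0022 + 0.0005) ≈ 3.325 × 0.2756 ≈ 0.916 mcg/mL.

0.9 mcg/mL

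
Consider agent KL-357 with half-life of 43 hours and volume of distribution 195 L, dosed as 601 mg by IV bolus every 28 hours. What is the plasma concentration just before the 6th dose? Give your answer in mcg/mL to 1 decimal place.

f = (1/2)^(τ/t½) = (1/2)^(28/43) ≈ 0.6368.
C₀ = D/Vd = 601/195 ≈ 3.082 mcg/mL.
Before the 6th dose, 5 doses have been given. Superposition: Cmin = C₀·(f + f² + … + f^5).
≈ 3.082 × (0.6368 + 0.4055 + 0.2582 + 0.1644 + 0.1047) ≈ 3.082 × 1.5696 ≈ 4.838 mcg/mL.

4.8 mcg/mL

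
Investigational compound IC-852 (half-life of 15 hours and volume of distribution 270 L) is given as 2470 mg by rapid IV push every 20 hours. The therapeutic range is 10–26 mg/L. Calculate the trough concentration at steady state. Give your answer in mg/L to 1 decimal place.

τ/t½ = 20/15 ≈ 1.3333, so fraction remaining f = (1/2)^(20/15) ≈ 0.3969.
Each bolus raises the concentration by D/Vd = 2470/270 ≈ 9.148 mg/L.
Steady-state trough Cmin,ss = C₀·f/(1−f) ≈ 9.148 × 0.3969/0.6031 ≈ 6.020 mg/L.
Trough 6.0 mg/L vs MEC 10 mg/L: subtherapeutic.

6.0 mg/L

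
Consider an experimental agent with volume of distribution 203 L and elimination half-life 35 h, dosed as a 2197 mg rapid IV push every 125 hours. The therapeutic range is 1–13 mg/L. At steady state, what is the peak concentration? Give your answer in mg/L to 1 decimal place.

τ/t½ = 125/35 ≈ 3.5714, so fraction remaining f = (1/2)^(125/35) ≈ 0.0841.
At steady state, accumulation factor R = 1/(1 − e^(−kτ)) ≈ 1.0918.
Each bolus raises the concentration by D/Vd = 2197/203 ≈ 10.823 mg/L.
Steady-state peak Cmax,ss = C₀·R ≈ 10.823 × 1.0918 ≈ 11.817 mg/L.
Peak 11.8 mg/L vs MTC 13 mg/L: below toxic threshold.

11.8 mg/L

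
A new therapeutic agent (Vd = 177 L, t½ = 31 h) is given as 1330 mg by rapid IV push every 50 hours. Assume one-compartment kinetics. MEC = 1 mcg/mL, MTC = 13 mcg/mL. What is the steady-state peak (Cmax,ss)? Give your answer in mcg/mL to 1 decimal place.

11.2 mcg/mL

k = ln2/t½ = ln2/31 ≈ 0.022360 h⁻¹; fraction remaining f = e^(−kτ) = e^(−0.022360×50) ≈ 0.3269.
At steady state, accumulation factor R = 1/(1 − e^(−kτ)) ≈ 1.4857.
Single-dose peak C₀ = D/Vd = 1330/177 ≈ 7.514 mcg/mL.
Cmax,ss = C₀/(1 − f) ≈ 7.514/0.6731 ≈ 11.163 mcg/mL.
Peak 11.2 mcg/mL vs MTC 13 mcg/mL: below toxic threshold.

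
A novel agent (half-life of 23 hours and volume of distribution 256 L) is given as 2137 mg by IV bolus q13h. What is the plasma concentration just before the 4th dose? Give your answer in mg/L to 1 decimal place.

12.0 mg/L

f = (1/2)^(τ/t½) = (1/2)^(13/23) ≈ 0.6759.
C₀ = D/Vd = 2137/256 ≈ 8.348 mg/L.
Before the 4th dose, 3 doses have been given. Superposition: Cmin = C₀·(f + f² + … + f^3).
≈ 8.348 × (0.6759 + 0.4568 + 0.3088) ≈ 8.348 × 1.4415 ≈ 12.034 mg/L.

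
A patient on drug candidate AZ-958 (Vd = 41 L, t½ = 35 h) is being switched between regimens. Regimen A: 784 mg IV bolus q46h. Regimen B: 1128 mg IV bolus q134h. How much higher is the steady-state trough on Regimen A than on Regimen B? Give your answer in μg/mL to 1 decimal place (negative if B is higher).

10.8 μg/mL

Regimen A: f = (1/2)^(46/35) ≈ 0.4021; Cmin,ss = (784/41)·f/(1−f) ≈ 12.860 μg/mL.
Regimen B: f = (1/2)^(134/35) ≈ 0.0704; Cmin,ss = (1128/41)·f/(1−f) ≈ 2.084 μg/mL.
Difference ≈ 12.860 − 2.084 ≈ 10.776 μg/mL.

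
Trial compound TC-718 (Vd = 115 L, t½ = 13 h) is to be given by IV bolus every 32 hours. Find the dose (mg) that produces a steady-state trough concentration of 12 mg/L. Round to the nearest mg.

6221 mg

τ/t½ = 32/13 ≈ 2.4615, so f = (1/2)^(32/13) ≈ 0.181553.
Cmin,ss = (D/Vd)·f/(1−f), so D = Cmin,ss·Vd·(1−f)/f.
D = 12 × 115 × (1−f)/f ≈ 12 × 115 × 4.50803 ≈ 6221.08 mg.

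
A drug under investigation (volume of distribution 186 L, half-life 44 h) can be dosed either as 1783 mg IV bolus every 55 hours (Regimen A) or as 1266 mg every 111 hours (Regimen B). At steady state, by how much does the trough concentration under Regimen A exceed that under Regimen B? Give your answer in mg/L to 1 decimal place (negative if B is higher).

Regimen A: f = (1/2)^(55/44) ≈ 0.4204; Cmin,ss = (1783/186)·f/(1−f) ≈ 6.953 mg/L.
Regimen B: f = (1/2)^(111/44) ≈ 0.1740; Cmin,ss = (1266/186)·f/(1−f) ≈ 1.434 mg/L.
Difference ≈ 6.953 − 1.434 ≈ 5.519 mg/L.

5.5 mg/L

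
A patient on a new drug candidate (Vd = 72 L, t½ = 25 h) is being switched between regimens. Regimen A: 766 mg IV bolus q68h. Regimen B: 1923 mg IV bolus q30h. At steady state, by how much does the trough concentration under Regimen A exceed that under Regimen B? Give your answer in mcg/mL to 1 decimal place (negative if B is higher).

-18.7 mcg/mL

Regimen A: f = (1/2)^(68/25) ≈ 0.1518; Cmin,ss = (766/72)·f/(1−f) ≈ 1.904 mcg/mL.
Regimen B: f = (1/2)^(30/25) ≈ 0.4353; Cmin,ss = (1923/72)·f/(1−f) ≈ 20.588 mcg/mL.
Difference ≈ 1.904 − 20.588 ≈ -18.684 mcg/mL.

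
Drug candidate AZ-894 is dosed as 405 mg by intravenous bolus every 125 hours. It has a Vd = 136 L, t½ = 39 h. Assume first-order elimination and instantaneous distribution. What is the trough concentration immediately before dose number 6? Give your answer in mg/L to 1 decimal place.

f = (1/2)^(τ/t½) = (1/2)^(125/39) ≈ 0.1084.
C₀ = D/Vd = 405/136 ≈ 2.978 mg/L.
Before the 6th dose, 5 doses have been given. Superposition: Cmin = C₀·(f + f² + … + f^5).
≈ 2.978 × (0.1084 + 0.0118 + 0.0013 + 0.0001 + 0.0000) ≈ 2.978 × 0.1216 ≈ 0.362 mg/L.

0.4 mg/L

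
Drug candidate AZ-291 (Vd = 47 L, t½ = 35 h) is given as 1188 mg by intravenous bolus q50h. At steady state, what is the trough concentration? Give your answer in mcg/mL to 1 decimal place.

14.9 mcg/mL

τ/t½ = 50/35 ≈ 1.4286, so fraction remaining f = (1/2)^(50/35) ≈ 0.3715.
At steady state, accumulation factor R = 1/(1 − e^(−kτ)) ≈ 1.5911.
Single-dose peak C₀ = D/Vd = 1188/47 ≈ 25.277 mcg/mL.
Steady-state peak Cmax,ss = C₀·R ≈ 25.277 × 1.5911 ≈ 40.218 mcg/mL.
Steady-state trough Cmin,ss = Cmax,ss·f ≈ 40.218 × 0.3715 ≈ 14.941 mcg/mL.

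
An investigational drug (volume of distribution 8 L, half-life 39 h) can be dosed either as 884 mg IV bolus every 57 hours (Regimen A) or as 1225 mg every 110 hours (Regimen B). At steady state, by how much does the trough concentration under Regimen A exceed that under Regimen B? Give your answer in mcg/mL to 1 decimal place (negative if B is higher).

Regimen A: f = (1/2)^(57/39) ≈ 0.3631; Cmin,ss = (884/8)·f/(1−f) ≈ 62.997 mcg/mL.
Regimen B: f = (1/2)^(110/39) ≈ 0.1416; Cmin,ss = (1225/8)·f/(1−f) ≈ 25.259 mcg/mL.
Difference ≈ 62.997 − 25.259 ≈ 37.738 mcg/mL.

37.7 mcg/mL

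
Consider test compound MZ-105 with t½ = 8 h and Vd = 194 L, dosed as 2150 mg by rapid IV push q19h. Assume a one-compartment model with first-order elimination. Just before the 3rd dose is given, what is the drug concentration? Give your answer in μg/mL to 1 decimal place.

f = (1/2)^(τ/t½) = (1/2)^(19/8) ≈ 0.1928.
C₀ = D/Vd = 2150/194 ≈ 11.082 μg/mL.
Before the 3rd dose, 2 doses have been given. Superposition: Cmin = C₀·(f + f²).
≈ 11.082 × (0.1928 + 0.0372) ≈ 11.082 × 0.2300 ≈ 2.549 μg/mL.

2.5 μg/mL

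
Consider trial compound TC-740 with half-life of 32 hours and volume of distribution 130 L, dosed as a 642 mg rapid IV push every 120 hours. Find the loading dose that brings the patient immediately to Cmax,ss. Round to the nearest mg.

694 mg

f = (1/2)^(120/32) ≈ 0.074325; accumulation ratio R = 1/(1−f) ≈ 1.08029.
Loading dose to hit Cmax,ss on first dose: D_load = D_maint·R ≈ 642 × 1.08029 ≈ 693.55 mg.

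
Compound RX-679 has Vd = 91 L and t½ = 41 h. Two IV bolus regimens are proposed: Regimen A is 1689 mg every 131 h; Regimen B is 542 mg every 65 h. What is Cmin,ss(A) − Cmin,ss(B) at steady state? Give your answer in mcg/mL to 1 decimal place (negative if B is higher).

Regimen A: f = (1/2)^(131/41) ≈ 0.1092; Cmin,ss = (1689/91)·f/(1−f) ≈ 2.275 mcg/mL.
Regimen B: f = (1/2)^(65/41) ≈ 0.3332; Cmin,ss = (542/91)·f/(1−f) ≈ 2.976 mcg/mL.
Difference ≈ 2.275 − 2.976 ≈ -0.701 mcg/mL.

-0.7 mcg/mL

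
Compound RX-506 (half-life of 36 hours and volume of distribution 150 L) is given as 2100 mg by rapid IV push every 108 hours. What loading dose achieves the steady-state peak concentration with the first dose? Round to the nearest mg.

2400 mg

f = (1/2)^(108/36) ≈ 0.125000; accumulation ratio R = 1/(1−f) ≈ 1.14286.
Loading dose to hit Cmax,ss on first dose: D_load = D_maint·R ≈ 2100 × 1.14286 ≈ 2400.01 mg.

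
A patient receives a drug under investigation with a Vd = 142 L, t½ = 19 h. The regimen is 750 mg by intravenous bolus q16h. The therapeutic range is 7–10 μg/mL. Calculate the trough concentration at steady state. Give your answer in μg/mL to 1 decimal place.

6.7 μg/mL

Over one 16-h interval, 16/19 ≈ 0.84211 half-lives elapse, leaving f ≈ 0.5578 of each dose.
Each bolus raises the concentration by D/Vd = 750/142 ≈ 5.282 μg/mL.
Steady-state trough Cmin,ss = C₀·f/(1−f) ≈ 5.282 × 0.5578/0.4422 ≈ 6.663 μg/mL.
Trough 6.7 μg/mL vs MEC 7 μg/mL: subtherapeutic.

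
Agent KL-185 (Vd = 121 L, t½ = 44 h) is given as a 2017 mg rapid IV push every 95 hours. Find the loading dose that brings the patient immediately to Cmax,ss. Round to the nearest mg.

2599 mg

f = (1/2)^(95/44) ≈ 0.223897; accumulation ratio R = 1/(1−f) ≈ 1.28849.
Loading dose to hit Cmax,ss on first dose: D_load = D_maint·R ≈ 2017 × 1.28849 ≈ 2598.88 mg.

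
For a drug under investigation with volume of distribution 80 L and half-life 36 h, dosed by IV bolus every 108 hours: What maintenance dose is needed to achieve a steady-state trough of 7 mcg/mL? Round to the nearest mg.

3920 mg

τ/t½ = 108/36 ≈ 3, so f = (1/2)^(108/36) ≈ 0.125000.
Cmin,ss = (D/Vd)·f/(1−f), so D = Cmin,ss·Vd·(1−f)/f.
D = 7 × 80 × (1−f)/f ≈ 7 × 80 × 7.00000 ≈ 3920.00 mg.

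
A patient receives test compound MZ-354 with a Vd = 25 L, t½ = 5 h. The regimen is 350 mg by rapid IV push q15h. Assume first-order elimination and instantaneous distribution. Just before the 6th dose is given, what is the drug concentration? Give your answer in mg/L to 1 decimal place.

f = (1/2)^(τ/t½) = (1/2)^(15/5) ≈ 0.1250.
C₀ = D/Vd = 350/25 ≈ 14.000 mg/L.
Before the 6th dose, 5 doses have been given. Superposition: Cmin = C₀·(f + f² + … + f^5).
≈ 14.000 × (0.1250 + 0.0156 + 0.0020 + 0.0002 + 0.0000) ≈ 14.000 × 0.1428 ≈ 1.999 mg/L.

2.0 mg/L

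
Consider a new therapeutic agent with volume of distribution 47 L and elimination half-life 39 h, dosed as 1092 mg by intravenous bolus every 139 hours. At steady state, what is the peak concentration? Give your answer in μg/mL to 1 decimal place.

τ/t½ = 139/39 ≈ 3.5641, so fraction remaining f = (1/2)^(139/39) ≈ 0.0845.
At steady state, accumulation factor R = 1/(1 − e^(−kτ)) ≈ 1.0923.
Each bolus raises the concentration by D/Vd = 1092/47 ≈ 23.234 μg/mL.
Cmax,ss = C₀/(1 − f) ≈ 23.234/0.9155 ≈ 25.378 μg/mL.

25.4 μg/mL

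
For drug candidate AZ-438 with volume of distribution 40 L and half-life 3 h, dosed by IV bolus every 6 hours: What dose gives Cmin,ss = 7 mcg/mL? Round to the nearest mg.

τ/t½ = 6/3 ≈ 2, so f = (1/2)^(6/3) ≈ 0.250000.
Cmin,ss = (D/Vd)·f/(1−f), so D = Cmin,ss·Vd·(1−f)/f.
D = 7 × 40 × (1−f)/f ≈ 7 × 40 × 3.00000 ≈ 840.00 mg.

840 mg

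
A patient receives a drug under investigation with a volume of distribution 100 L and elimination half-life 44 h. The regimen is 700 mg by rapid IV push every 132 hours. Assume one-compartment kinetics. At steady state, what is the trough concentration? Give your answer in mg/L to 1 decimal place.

1.0 mg/L

τ = 132 h = 3 half-lives, so f = (1/2)^3 = 0.125.
Accumulation ratio R = 1/(1 − f) = 1/0.875 = 8/7.
Single-dose peak C₀ = D/Vd = 700/100 = 7 mg/L.
Steady-state peak Cmax,ss = C₀·R = 7 × 8/7 ≈ 8.000 mg/L.
Steady-state trough Cmin,ss = Cmax,ss·f ≈ 8.000 × 0.125 ≈ 1.000 mg/L.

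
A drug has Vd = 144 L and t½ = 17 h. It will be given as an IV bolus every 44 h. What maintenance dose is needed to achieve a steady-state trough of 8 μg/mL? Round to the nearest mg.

τ/t½ = 44/17 ≈ 2.5882, so f = (1/2)^(44/17) ≈ 0.166289.
Cmin,ss = (D/Vd)·f/(1−f), so D = Cmin,ss·Vd·(1−f)/f.
D = 8 × 144 × (1−f)/f ≈ 8 × 144 × 5.01363 ≈ 5775.70 mg.

5776 mg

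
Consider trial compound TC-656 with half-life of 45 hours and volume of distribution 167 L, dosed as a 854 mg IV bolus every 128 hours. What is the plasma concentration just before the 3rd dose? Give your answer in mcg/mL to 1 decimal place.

0.8 mcg/mL

f = (1/2)^(τ/t½) = (1/2)^(128/45) ≈ 0.1392.
C₀ = D/Vd = 854/167 ≈ 5.114 mcg/mL.
Before the 3rd dose, 2 doses have been given. Superposition: Cmin = C₀·(f + f²).
≈ 5.114 × (0.1392 + 0.0194) ≈ 5.114 × 0.1586 ≈ 0.811 mcg/mL.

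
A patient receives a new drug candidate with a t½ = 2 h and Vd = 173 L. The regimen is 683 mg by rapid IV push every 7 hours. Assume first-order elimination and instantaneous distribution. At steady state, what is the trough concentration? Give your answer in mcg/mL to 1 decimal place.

0.4 mcg/mL

τ/t½ = 7/2 ≈ 3.5, so fraction remaining f = (1/2)^(7/2) ≈ 0.0884.
Each bolus raises the concentration by D/Vd = 683/173 ≈ 3.948 mcg/mL.
Steady-state trough Cmin,ss = C₀·f/(1−f) ≈ 3.948 × 0.0884/0.9116 ≈ 0.383 mcg/mL.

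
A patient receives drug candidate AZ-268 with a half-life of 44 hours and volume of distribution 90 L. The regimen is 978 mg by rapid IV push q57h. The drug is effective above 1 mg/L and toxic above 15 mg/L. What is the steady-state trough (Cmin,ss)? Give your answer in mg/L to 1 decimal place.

7.5 mg/L

k = ln2/t½ = ln2/44 ≈ 0.015753 h⁻¹; fraction remaining f = e^(−kτ) = e^(−0.015753×57) ≈ 0.4074.
At steady state, accumulation factor R = 1/(1 − e^(−kτ)) ≈ 1.6875.
Single-dose peak C₀ = D/Vd = 978/90 ≈ 10.867 mg/L.
Cmax,ss = C₀/(1 − f) ≈ 10.867/0.5926 ≈ 18.338 mg/L.
One interval later, Cmin,ss = Cmax,ss·e^(−kτ) ≈ 18.338 × 0.4074 ≈ 7.471 mg/L.
Trough 7.5 mg/L vs MEC 1 mg/L: adequate.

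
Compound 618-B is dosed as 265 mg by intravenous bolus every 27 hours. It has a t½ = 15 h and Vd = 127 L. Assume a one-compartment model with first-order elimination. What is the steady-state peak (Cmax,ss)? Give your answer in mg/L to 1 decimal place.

2.9 mg/L

τ/t½ = 27/15 ≈ 1.8, so fraction remaining f = (1/2)^(27/15) ≈ 0.2872.
Accumulation ratio R = 1/(1 − f) ≈ 1/0.7128 ≈ 1.4029.
Each bolus raises the concentration by D/Vd = 265/127 ≈ 2.087 mg/L.
Steady-state peak Cmax,ss = C₀·R ≈ 2.087 × 1.4029 ≈ 2.928 mg/L.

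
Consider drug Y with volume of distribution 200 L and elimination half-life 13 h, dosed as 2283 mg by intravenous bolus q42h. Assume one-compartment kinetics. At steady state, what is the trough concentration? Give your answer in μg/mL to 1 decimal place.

τ/t½ = 42/13 ≈ 3.2308, so fraction remaining f = (1/2)^(42/13) ≈ 0.1065.
At steady state, accumulation factor R = 1/(1 − e^(−kτ)) ≈ 1.1192.
Each bolus raises the concentration by D/Vd = 2283/200 ≈ 11.415 μg/mL.
Steady-state peak Cmax,ss = C₀·R ≈ 11.415 × 1.1192 ≈ 12.776 μg/mL.
One interval later, Cmin,ss = Cmax,ss·e^(−kτ) ≈ 12.776 × 0.1065 ≈ 1.361 μg/mL.

1.4 μg/mL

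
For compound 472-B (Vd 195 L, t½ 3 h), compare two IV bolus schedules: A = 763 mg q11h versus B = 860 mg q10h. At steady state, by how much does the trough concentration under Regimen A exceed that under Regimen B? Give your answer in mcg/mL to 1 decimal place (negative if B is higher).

Regimen A: f = (1/2)^(11/3) ≈ 0.0787; Cmin,ss = (763/195)·f/(1−f) ≈ 0.334 mcg/mL.
Regimen B: f = (1/2)^(10/3) ≈ 0.0992; Cmin,ss = (860/195)·f/(1−f) ≈ 0.486 mcg/mL.
Difference ≈ 0.334 − 0.486 ≈ -0.152 mcg/mL.

-0.2 mcg/mL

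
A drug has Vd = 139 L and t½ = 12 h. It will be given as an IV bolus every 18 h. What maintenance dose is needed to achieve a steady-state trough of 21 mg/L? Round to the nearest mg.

τ/t½ = 18/12 ≈ 1.5, so f = (1/2)^(18/12) ≈ 0.353553.
Cmin,ss = (D/Vd)·f/(1−f), so D = Cmin,ss·Vd·(1−f)/f.
D = 21 × 139 × (1−f)/f ≈ 21 × 139 × 1.82843 ≈ 5337.19 mg.

5337 mg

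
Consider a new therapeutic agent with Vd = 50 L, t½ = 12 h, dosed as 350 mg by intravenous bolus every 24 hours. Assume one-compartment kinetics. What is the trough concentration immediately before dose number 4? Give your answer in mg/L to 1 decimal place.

2.3 mg/L

f = (1/2)^(τ/t½) = (1/2)^(24/12) ≈ 0.2500.
C₀ = D/Vd = 350/50 ≈ 7.000 mg/L.
Before the 4th dose, 3 doses have been given. Superposition: Cmin = C₀·(f + f² + … + f^3).
≈ 7.000 × (0.2500 + 0.0625 + 0.0156) ≈ 7.000 × 0.3281 ≈ 2.297 mg/L.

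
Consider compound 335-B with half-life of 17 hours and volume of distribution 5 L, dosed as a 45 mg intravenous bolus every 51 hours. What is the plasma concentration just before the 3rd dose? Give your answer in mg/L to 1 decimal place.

1.3 mg/L

f = (1/2)^(τ/t½) = (1/2)^(51/17) ≈ 0.1250.
C₀ = D/Vd = 45/5 ≈ 9.000 mg/L.
Before the 3rd dose, 2 doses have been given. Superposition: Cmin = C₀·(f + f²).
≈ 9.000 × (0.1250 + 0.0156) ≈ 9.000 × 0.1406 ≈ 1.265 mg/L.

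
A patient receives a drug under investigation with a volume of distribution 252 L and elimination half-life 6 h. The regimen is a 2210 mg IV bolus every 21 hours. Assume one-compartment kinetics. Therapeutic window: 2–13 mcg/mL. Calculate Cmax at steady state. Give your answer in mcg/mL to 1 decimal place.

9.6 mcg/mL

τ/t½ = 21/6 ≈ 3.5, so fraction remaining f = (1/2)^(21/6) ≈ 0.0884.
At steady state, accumulation factor R = 1/(1 − e^(−kτ)) ≈ 1.0970.
Each bolus raises the concentration by D/Vd = 2210/252 ≈ 8.770 mcg/mL.
Cmax,ss = C₀/(1 − f) ≈ 8.770/0.9116 ≈ 9.620 mcg/mL.
Peak 9.6 mcg/mL vs MTC 13 mcg/mL: below toxic threshold.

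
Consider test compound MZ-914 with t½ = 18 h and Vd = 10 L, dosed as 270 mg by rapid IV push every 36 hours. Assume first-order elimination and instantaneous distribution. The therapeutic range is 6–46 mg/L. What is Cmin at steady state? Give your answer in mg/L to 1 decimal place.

τ = 36 h = 2 half-lives, so f = (1/2)^2 = 0.25.
Accumulation ratio R = 1/(1 − f) = 1/0.75 = 4/3.
Single-dose peak C₀ = D/Vd = 270/10 = 27 mg/L.
Steady-state peak Cmax,ss = C₀·R = 27 × 4/3 ≈ 36.000 mg/L.
Steady-state trough Cmin,ss = Cmax,ss·f ≈ 36.000 × 0.25 ≈ 9.000 mg/L.
Trough 9.0 mg/L vs MEC 6 mg/L: adequate.

9.0 mg/L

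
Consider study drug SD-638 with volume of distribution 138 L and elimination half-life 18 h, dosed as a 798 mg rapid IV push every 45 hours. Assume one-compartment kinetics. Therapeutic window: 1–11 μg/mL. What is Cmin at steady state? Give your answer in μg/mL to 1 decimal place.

1.2 μg/mL

k = ln2/t½ = ln2/18 ≈ 0.038508 h⁻¹; fraction remaining f = e^(−kτ) = e^(−0.038508×45) ≈ 0.1768.
Accumulation ratio R = 1/(1 − f) ≈ 1/0.8232 ≈ 1.2148.
Each bolus raises the concentration by D/Vd = 798/138 ≈ 5.783 μg/mL.
Steady-state peak Cmax,ss = C₀·R ≈ 5.783 × 1.2148 ≈ 7.025 μg/mL.
One interval later, Cmin,ss = Cmax,ss·e^(−kτ) ≈ 7.025 × 0.1768 ≈ 1.242 μg/mL.
Trough 1.2 μg/mL vs MEC 1 μg/mL: adequate.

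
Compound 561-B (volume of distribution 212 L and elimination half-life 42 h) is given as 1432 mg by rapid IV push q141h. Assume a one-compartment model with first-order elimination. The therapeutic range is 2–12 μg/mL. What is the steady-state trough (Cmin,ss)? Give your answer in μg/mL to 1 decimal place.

τ/t½ = 141/42 ≈ 3.3571, so fraction remaining f = (1/2)^(141/42) ≈ 0.0976.
Each bolus raises the concentration by D/Vd = 1432/212 ≈ 6.755 μg/mL.
Steady-state trough Cmin,ss = C₀·f/(1−f) ≈ 6.755 × 0.0976/0.9024 ≈ 0.731 μg/mL.
Trough 0.7 μg/mL vs MEC 2 μg/mL: subtherapeutic.

0.7 μg/mL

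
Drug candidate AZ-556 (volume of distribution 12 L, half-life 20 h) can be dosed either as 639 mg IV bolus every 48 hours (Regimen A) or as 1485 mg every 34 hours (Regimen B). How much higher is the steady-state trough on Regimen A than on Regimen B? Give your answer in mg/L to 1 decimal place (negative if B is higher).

-42.6 mg/L

Regimen A: f = (1/2)^(48/20) ≈ 0.1895; Cmin,ss = (639/12)·f/(1−f) ≈ 12.450 mg/L.
Regimen B: f = (1/2)^(34/20) ≈ 0.3078; Cmin,ss = (1485/12)·f/(1−f) ≈ 55.028 mg/L.
Difference ≈ 12.450 − 55.028 ≈ -42.578 mg/L.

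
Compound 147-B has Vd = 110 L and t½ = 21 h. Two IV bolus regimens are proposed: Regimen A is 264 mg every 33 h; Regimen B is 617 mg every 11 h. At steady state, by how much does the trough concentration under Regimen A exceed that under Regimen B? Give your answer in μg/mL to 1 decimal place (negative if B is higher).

Regimen A: f = (1/2)^(33/21) ≈ 0.3365; Cmin,ss = (264/110)·f/(1−f) ≈ 1.217 μg/mL.
Regimen B: f = (1/2)^(11/21) ≈ 0.6955; Cmin,ss = (617/110)·f/(1−f) ≈ 12.812 μg/mL.
Difference ≈ 1.217 − 12.812 ≈ -11.595 μg/mL.

-11.6 μg/mL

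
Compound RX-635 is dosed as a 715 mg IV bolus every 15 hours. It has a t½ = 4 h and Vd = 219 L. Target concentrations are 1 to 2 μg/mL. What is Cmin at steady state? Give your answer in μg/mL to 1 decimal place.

k = ln2/t½ = ln2/4 ≈ 0.173287 h⁻¹; fraction remaining f = e^(−kτ) = e^(−0.173287×15) ≈ 0.0743.
Each bolus raises the concentration by D/Vd = 715/219 ≈ 3.265 μg/mL.
Steady-state trough Cmin,ss = C₀·f/(1−f) ≈ 3.265 × 0.0743/0.9257 ≈ 0.262 μg/mL.
Trough 0.3 μg/mL vs MEC 1 μg/mL: subtherapeutic.

0.3 μg/mL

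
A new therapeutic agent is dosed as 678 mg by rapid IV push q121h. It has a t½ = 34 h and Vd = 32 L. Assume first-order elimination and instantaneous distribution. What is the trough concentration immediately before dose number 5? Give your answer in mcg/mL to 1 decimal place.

2.0 mcg/mL

f = (1/2)^(τ/t½) = (1/2)^(121/34) ≈ 0.0849.
C₀ = D/Vd = 678/32 ≈ 21.188 mcg/mL.
Before the 5th dose, 4 doses have been given. Superposition: Cmin = C₀·(f + f² + … + f^4).
≈ 21.188 × (0.0849 + 0.0072 + 0.0006 + 0.0001) ≈ 21.188 × 0.0928 ≈ 1.966 mcg/mL.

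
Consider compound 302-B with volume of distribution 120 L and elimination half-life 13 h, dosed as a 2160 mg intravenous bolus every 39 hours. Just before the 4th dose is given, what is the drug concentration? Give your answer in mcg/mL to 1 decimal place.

2.6 mcg/mL

f = (1/2)^(τ/t½) = (1/2)^(39/13) ≈ 0.1250.
C₀ = D/Vd = 2160/120 ≈ 18.000 mcg/mL.
Before the 4th dose, 3 doses have been given. Superposition: Cmin = C₀·(f + f² + … + f^3).
≈ 18.000 × (0.1250 + 0.0156 + 0.0020) ≈ 18.000 × 0.1426 ≈ 2.567 mcg/mL.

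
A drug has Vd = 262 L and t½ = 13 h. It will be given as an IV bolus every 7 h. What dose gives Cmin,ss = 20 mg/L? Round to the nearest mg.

τ/t½ = 7/13 ≈ 0.53846, so f = (1/2)^(7/13) ≈ 0.688505.
Cmin,ss = (D/Vd)·f/(1−f), so D = Cmin,ss·Vd·(1−f)/f.
D = 20 × 262 × (1−f)/f ≈ 20 × 262 × 0.45242 ≈ 2370.68 mg.

2371 mg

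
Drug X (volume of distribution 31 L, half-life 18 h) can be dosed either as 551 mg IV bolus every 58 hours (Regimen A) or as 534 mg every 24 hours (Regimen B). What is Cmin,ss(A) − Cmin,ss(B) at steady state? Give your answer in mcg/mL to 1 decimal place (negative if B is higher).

Regimen A: f = (1/2)^(58/18) ≈ 0.1072; Cmin,ss = (551/31)·f/(1−f) ≈ 2.134 mcg/mL.
Regimen B: f = (1/2)^(24/18) ≈ 0.3969; Cmin,ss = (534/31)·f/(1−f) ≈ 11.336 mcg/mL.
Difference ≈ 2.134 − 11.336 ≈ -9.202 mcg/mL.

-9.2 mcg/mL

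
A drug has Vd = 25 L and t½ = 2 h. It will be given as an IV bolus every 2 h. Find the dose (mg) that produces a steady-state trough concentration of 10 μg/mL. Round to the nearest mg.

τ/t½ = 2/2 ≈ 1, so f = (1/2)^(2/2) ≈ 0.500000.
Cmin,ss = (D/Vd)·f/(1−f), so D = Cmin,ss·Vd·(1−f)/f.
D = 10 × 25 × (1−f)/f ≈ 10 × 25 × 1.00000 ≈ 250.00 mg.

250 mg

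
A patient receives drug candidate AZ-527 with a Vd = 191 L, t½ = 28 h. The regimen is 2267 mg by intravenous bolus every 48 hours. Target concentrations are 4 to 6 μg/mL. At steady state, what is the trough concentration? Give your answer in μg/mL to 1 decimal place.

Over one 48-h interval, 48/28 ≈ 1.7143 half-lives elapse, leaving f ≈ 0.3048 of each dose.
Accumulation ratio R = 1/(1 − f) ≈ 1/0.6952 ≈ 1.4384.
Single-dose peak C₀ = D/Vd = 2267/191 ≈ 11.869 μg/mL.
Steady-state peak Cmax,ss = C₀·R ≈ 11.869 × 1.4384 ≈ 17.072 μg/mL.
Steady-state trough Cmin,ss = Cmax,ss·f ≈ 17.072 × 0.3048 ≈ 5.204 μg/mL.
Trough 5.2 μg/mL vs MEC 4 μg/mL: adequate.

5.2 μg/mL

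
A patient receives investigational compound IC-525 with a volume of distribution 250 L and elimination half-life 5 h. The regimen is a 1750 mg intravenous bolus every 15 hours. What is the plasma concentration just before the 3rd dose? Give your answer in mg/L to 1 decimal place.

1.0 mg/L

f = (1/2)^(τ/t½) = (1/2)^(15/5) ≈ 0.1250.
C₀ = D/Vd = 1750/250 ≈ 7.000 mg/L.
Before the 3rd dose, 2 doses have been given. Superposition: Cmin = C₀·(f + f²).
≈ 7.000 × (0.1250 + 0.0156) ≈ 7.000 × 0.1406 ≈ 0.984 mg/L.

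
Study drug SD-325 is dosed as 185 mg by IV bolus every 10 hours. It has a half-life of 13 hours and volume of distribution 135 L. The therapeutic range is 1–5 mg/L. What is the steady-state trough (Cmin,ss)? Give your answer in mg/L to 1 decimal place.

1.9 mg/L

k = ln2/t½ = ln2/13 ≈ 0.053319 h⁻¹; fraction remaining f = e^(−kτ) = e^(−0.053319×10) ≈ 0.5867.
Each bolus raises the concentration by D/Vd = 185/135 ≈ 1.370 mg/L.
Steady-state trough Cmin,ss = C₀·f/(1−f) ≈ 1.370 × 0.5867/0.4133 ≈ 1.945 mg/L.
Trough 1.9 mg/L vs MEC 1 mg/L: adequate.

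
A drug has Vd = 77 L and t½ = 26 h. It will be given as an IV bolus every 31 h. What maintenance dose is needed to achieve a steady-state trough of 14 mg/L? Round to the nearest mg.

τ/t½ = 31/26 ≈ 1.1923, so f = (1/2)^(31/26) ≈ 0.437602.
Cmin,ss = (D/Vd)·f/(1−f), so D = Cmin,ss·Vd·(1−f)/f.
D = 14 × 77 × (1−f)/f ≈ 14 × 77 × 1.28518 ≈ 1385.42 mg.

1385 mg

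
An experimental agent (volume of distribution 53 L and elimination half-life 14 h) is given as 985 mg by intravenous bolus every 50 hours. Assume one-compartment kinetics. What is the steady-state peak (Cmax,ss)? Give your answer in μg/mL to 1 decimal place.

20.3 μg/mL

τ/t½ = 50/14 ≈ 3.5714, so fraction remaining f = (1/2)^(50/14) ≈ 0.0841.
At steady state, accumulation factor R = 1/(1 − e^(−kτ)) ≈ 1.0918.
Each bolus raises the concentration by D/Vd = 985/53 ≈ 18.585 μg/mL.
Steady-state peak Cmax,ss = C₀·R ≈ 18.585 × 1.0918 ≈ 20.291 μg/mL.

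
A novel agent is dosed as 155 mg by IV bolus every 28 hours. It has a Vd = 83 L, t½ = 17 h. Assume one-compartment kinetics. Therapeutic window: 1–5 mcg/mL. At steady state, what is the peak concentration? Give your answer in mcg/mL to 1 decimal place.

2.7 mcg/mL

τ/t½ = 28/17 ≈ 1.6471, so fraction remaining f = (1/2)^(28/17) ≈ 0.3193.
At steady state, accumulation factor R = 1/(1 − e^(−kτ)) ≈ 1.4691.
Each bolus raises the concentration by D/Vd = 155/83 ≈ 1.867 mcg/mL.
Steady-state peak Cmax,ss = C₀·R ≈ 1.867 × 1.4691 ≈ 2.743 mcg/mL.
Peak 2.7 mcg/mL vs MTC 5 mcg/mL: below toxic threshold.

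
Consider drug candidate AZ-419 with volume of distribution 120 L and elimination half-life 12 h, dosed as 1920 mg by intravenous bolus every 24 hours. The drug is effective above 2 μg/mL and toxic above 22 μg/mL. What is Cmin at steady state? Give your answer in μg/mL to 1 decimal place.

The dosing interval is 2 half-lives, so f = 2^(−2) = 0.25.
Accumulation ratio R = 1/(1 − f) = 1/0.75 = 4/3.
Single-dose peak C₀ = D/Vd = 1920/120 = 16 μg/mL.
Steady-state peak Cmax,ss = C₀·R = 16 × 4/3 ≈ 21.333 μg/mL.
Steady-state trough Cmin,ss = Cmax,ss·f ≈ 21.333 × 0.25 ≈ 5.333 μg/mL.
Trough 5.3 μg/mL vs MEC 2 μg/mL: adequate.

5.3 μg/mL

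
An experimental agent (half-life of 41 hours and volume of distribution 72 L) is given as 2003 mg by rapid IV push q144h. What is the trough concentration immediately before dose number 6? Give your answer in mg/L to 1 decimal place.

f = (1/2)^(τ/t½) = (1/2)^(144/41) ≈ 0.0876.
C₀ = D/Vd = 2003/72 ≈ 27.819 mg/L.
Before the 6th dose, 5 doses have been given. Superposition: Cmin = C₀·(f + f² + … + f^5).
≈ 27.819 × (0.0876 + 0.0077 + 0.0007 + 0.0001 + 0.0000) ≈ 27.819 × 0.0961 ≈ 2.673 mg/L.

2.7 mg/L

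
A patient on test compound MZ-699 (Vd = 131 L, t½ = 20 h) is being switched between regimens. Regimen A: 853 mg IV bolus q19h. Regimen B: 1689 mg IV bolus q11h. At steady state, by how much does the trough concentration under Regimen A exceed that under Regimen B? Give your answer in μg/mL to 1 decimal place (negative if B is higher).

Regimen A: f = (1/2)^(19/20) ≈ 0.5176; Cmin,ss = (853/131)·f/(1−f) ≈ 6.987 μg/mL.
Regimen B: f = (1/2)^(11/20) ≈ 0.6830; Cmin,ss = (1689/131)·f/(1−f) ≈ 27.779 μg/mL.
Difference ≈ 6.987 − 27.779 ≈ -20.792 μg/mL.

-20.8 μg/mL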